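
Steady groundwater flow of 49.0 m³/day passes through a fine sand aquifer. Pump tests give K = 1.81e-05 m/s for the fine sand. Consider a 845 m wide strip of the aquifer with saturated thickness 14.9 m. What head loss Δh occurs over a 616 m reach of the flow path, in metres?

Convert K: 1.81e-05 m/s × 86400 = 1.564 m/day.
Cross-sectional area A = 845 × 14.9 = 12590 m².
From Q = K·A·i, i = Q / (K·A) = 49.0 / (1.564 × 12590) = 0.002489.
Head loss Δh = i · L = 0.002489 × 616 = 1.533 m.

1.53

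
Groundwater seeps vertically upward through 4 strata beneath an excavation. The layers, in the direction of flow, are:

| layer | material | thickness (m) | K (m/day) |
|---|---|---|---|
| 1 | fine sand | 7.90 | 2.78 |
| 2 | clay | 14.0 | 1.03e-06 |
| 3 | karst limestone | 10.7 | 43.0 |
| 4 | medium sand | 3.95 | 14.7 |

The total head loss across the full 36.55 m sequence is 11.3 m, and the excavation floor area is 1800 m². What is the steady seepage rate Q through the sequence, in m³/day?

0.00150

Flow is perpendicular to layering, so the layers act in series and the equivalent K is the thickness-weighted harmonic mean.
Total thickness L = 7.90 + 14.0 + 10.7 + 3.95 = 36.55 m.
Σ(b_i/K_i) = 7.90/2.78 + 14.0/1.03e-06 + 10.7/43.0 + 3.95/14.7 = 1.359e+07 d.
K_eq = L / Σ(b_i/K_i) = 36.55 / 1.359e+07 = 2.689e-06 m/day.
Q = K_eq · A · (Δh/L) = 2.689e-06 × 1800 × (11.3/36.55) = 0.001496 m³/day.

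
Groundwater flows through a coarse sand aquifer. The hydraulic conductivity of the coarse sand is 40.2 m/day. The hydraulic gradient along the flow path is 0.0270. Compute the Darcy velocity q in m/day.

1.09

Hydraulic gradient i = 0.0270.
Specific discharge q = K · i = 40.20 × 0.02700 = 1.085 m/day.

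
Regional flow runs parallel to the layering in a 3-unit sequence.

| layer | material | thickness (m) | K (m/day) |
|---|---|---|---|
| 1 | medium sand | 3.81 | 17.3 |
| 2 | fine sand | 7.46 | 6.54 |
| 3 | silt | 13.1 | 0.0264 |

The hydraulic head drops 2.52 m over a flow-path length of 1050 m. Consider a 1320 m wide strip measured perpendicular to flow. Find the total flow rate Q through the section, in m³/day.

364

Flow is parallel to layering, so each bed carries its own Darcy discharge and the transmissivities add.
Σ(K_i·b_i) = 17.3×3.81 + 6.54×7.46 + 0.0264×13.1 = 115.0 m²/day.
Hydraulic gradient i = Δh / L = 2.52 / 1050 = 0.002400.
Q = Σ(K_i·b_i) · W · i = 115.0 × 1320 × 0.002400 = 364.5 m³/day.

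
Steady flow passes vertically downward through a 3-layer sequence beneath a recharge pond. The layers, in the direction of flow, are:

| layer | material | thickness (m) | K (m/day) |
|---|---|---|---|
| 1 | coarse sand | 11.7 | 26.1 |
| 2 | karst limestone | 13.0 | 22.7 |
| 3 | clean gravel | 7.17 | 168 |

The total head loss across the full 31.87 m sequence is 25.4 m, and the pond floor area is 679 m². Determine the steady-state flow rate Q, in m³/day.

Flow is perpendicular to layering, so the layers act in series and the equivalent K is the thickness-weighted harmonic mean.
Total thickness L = 11.7 + 13.0 + 7.17 = 31.87 m.
Σ(b_i/K_i) = 11.7/26.1 + 13.0/22.7 + 7.17/168 = 1.064 d.
K_eq = L / Σ(b_i/K_i) = 31.87 / 1.064 = 29.96 m/day.
Q = K_eq · A · (Δh/L) = 29.96 × 679 × (25.4/31.87) = 16215 m³/day.

16200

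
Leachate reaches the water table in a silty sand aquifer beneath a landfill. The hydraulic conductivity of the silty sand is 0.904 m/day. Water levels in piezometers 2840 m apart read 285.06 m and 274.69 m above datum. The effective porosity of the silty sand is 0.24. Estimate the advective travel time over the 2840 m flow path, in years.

565

Hydraulic gradient i = (285.06 − 274.69) / 2840 = 10.37 / 2840 = 0.003651.
Darcy flux q = K · i = 0.9040 × 0.003651 = 0.003301 m/day.
Seepage velocity v = q / n_e = 0.003301 / 0.24 = 0.01375 m/day.
Travel time t = L / v = 2840 / 0.01375 = 2.065e+05 days = 565.3 years.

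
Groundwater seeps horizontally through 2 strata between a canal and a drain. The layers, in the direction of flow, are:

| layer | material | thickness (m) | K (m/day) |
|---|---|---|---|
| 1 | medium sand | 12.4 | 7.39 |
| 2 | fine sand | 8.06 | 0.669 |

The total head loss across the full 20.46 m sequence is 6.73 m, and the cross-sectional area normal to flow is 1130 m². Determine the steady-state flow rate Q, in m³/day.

Flow is perpendicular to layering, so the layers act in series and the equivalent K is the thickness-weighted harmonic mean.
Total thickness L = 12.4 + 8.06 = 20.46 m.
Σ(b_i/K_i) = 12.4/7.39 + 8.06/0.669 = 13.73 d.
K_eq = L / Σ(b_i/K_i) = 20.46 / 13.73 = 1.491 m/day.
Q = K_eq · A · (Δh/L) = 1.491 × 1130 × (6.73/20.46) = 554.1 m³/day.

554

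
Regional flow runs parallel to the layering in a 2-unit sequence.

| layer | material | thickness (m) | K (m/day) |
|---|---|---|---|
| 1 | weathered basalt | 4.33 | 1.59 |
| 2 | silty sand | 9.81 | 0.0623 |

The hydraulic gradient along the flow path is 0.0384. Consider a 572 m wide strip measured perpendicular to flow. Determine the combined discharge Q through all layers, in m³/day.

Flow is parallel to layering, so each bed carries its own Darcy discharge and the transmissivities add.
Σ(K_i·b_i) = 1.59×4.33 + 0.0623×9.81 = 7.496 m²/day.
Hydraulic gradient i = 0.0384.
Q = Σ(K_i·b_i) · W · i = 7.496 × 572 × 0.03840 = 164.6 m³/day.

165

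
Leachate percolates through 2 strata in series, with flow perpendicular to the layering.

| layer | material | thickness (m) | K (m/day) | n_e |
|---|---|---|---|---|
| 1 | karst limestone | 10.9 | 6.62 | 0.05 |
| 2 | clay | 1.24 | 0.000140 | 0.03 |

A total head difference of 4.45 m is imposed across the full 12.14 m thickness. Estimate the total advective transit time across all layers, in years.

With flow normal to the layers, continuity requires the same specific discharge q through every layer.
Σ(b_i/K_i) = 10.9/6.62 + 1.24/0.000140 = 8859 d.
q = Δh / Σ(b_i/K_i) = 4.45 / 8859 = 0.0005023 m/day.
In each layer the seepage velocity is v_i = q/n_i, so the layer transit time is t_i = b_i·n_i / q:
  layer 1 (karst limestone): t_1 = 10.9 × 0.05 / 0.0005023 = 1085 d
  layer 2 (clay): t_2 = 1.24 × 0.03 / 0.0005023 = 74.06 d
Total t = Σ t_i = 1159 days = 3.173 years.

3.17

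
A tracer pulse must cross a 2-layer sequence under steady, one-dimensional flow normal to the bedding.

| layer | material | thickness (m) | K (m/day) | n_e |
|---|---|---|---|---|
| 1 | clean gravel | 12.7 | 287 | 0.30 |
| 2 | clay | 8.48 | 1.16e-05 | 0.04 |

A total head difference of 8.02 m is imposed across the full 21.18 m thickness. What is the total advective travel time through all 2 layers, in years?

1040

With flow normal to the layers, continuity requires the same specific discharge q through every layer.
Σ(b_i/K_i) = 12.7/287 + 8.48/1.16e-05 = 7.310e+05 d.
q = Δh / Σ(b_i/K_i) = 8.02 / 7.310e+05 = 1.097e-05 m/day.
In each layer the seepage velocity is v_i = q/n_i, so the layer transit time is t_i = b_i·n_i / q:
  layer 1 (clean gravel): t_1 = 12.7 × 0.30 / 1.097e-05 = 3.473e+05 d
  layer 2 (clay): t_2 = 8.48 × 0.04 / 1.097e-05 = 30919 d
Total t = Σ t_i = 3.782e+05 days = 1035 years.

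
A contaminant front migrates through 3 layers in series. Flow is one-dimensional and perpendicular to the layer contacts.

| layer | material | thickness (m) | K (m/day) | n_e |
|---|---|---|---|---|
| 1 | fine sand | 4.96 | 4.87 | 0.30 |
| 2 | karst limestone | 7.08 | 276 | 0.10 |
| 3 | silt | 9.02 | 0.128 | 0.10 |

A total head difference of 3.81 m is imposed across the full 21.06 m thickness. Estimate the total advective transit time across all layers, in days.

With flow normal to the layers, continuity requires the same specific discharge q through every layer.
Σ(b_i/K_i) = 4.96/4.87 + 7.08/276 + 9.02/0.128 = 71.51 d.
q = Δh / Σ(b_i/K_i) = 3.81 / 71.51 = 0.05328 m/day.
In each layer the seepage velocity is v_i = q/n_i, so the layer transit time is t_i = b_i·n_i / q:
  layer 1 (fine sand): t_1 = 4.96 × 0.30 / 0.05328 = 27.93 d
  layer 2 (karst limestone): t_2 = 7.08 × 0.10 / 0.05328 = 13.29 d
  layer 3 (silt): t_3 = 9.02 × 0.10 / 0.05328 = 16.93 d
Total t = Σ t_i = 58.15 days.

58.1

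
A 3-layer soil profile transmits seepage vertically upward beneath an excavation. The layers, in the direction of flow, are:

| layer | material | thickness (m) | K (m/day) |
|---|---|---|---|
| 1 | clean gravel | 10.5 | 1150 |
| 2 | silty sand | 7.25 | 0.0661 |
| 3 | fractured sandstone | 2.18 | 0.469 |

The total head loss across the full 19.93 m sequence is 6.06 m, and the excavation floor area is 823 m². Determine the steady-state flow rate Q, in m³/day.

43.6

Flow is perpendicular to layering, so the layers act in series and the equivalent K is the thickness-weighted harmonic mean.
Total thickness L = 10.5 + 7.25 + 2.18 = 19.93 m.
Σ(b_i/K_i) = 10.5/1150 + 7.25/0.0661 + 2.18/0.469 = 114.3 d.
K_eq = L / Σ(b_i/K_i) = 19.93 / 114.3 = 0.1743 m/day.
Q = K_eq · A · (Δh/L) = 0.1743 × 823 × (6.06/19.93) = 43.62 m³/day.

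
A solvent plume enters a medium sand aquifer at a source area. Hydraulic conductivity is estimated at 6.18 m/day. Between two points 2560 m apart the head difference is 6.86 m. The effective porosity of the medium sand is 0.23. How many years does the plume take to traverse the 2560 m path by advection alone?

Hydraulic gradient i = Δh / L = 6.86 / 2560 = 0.002680.
Darcy flux q = K · i = 6.180 × 0.002680 = 0.01656 m/day.
Seepage velocity v = q / n_e = 0.01656 / 0.23 = 0.07200 m/day.
Travel time t = L / v = 2560 / 0.07200 = 35555 days = 97.34 years.

97.3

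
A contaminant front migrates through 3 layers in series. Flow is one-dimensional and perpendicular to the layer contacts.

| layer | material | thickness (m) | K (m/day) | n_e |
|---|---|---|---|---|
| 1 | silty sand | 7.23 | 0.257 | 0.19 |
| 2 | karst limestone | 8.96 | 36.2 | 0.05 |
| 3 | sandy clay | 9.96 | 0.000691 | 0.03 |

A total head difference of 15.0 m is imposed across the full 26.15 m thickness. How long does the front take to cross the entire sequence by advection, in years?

With flow normal to the layers, continuity requires the same specific discharge q through every layer.
Σ(b_i/K_i) = 7.23/0.257 + 8.96/36.2 + 9.96/0.000691 = 14442 d.
q = Δh / Σ(b_i/K_i) = 15.0 / 14442 = 0.001039 m/day.
In each layer the seepage velocity is v_i = q/n_i, so the layer transit time is t_i = b_i·n_i / q:
  layer 1 (silty sand): t_1 = 7.23 × 0.19 / 0.001039 = 1323 d
  layer 2 (karst limestone): t_2 = 8.96 × 0.05 / 0.001039 = 431.3 d
  layer 3 (sandy clay): t_3 = 9.96 × 0.03 / 0.001039 = 287.7 d
Total t = Σ t_i = 2042 days = 5.590 years.

5.59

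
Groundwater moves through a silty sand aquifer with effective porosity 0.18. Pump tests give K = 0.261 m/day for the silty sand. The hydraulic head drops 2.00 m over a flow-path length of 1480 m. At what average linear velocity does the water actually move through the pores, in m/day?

0.00196

Hydraulic gradient i = Δh / L = 2.00 / 1480 = 0.001351.
Darcy flux q = K · i = 0.2610 × 0.001351 = 0.0003527 m/day.
Seepage velocity v = q / n_e = 0.0003527 / 0.18 = 0.001959 m/day.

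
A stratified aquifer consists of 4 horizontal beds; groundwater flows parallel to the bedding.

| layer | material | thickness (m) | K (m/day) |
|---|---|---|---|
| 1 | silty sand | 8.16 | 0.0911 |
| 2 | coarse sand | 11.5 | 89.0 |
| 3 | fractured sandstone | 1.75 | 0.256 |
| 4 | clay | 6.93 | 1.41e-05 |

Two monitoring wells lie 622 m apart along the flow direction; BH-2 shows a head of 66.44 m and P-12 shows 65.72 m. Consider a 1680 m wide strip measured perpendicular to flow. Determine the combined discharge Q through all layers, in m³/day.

1990

Flow is parallel to layering, so each bed carries its own Darcy discharge and the transmissivities add.
Σ(K_i·b_i) = 0.0911×8.16 + 89.0×11.5 + 0.256×1.75 + 1.41e-05×6.93 = 1025 m²/day.
Hydraulic gradient i = (66.44 − 65.72) / 622 = 0.72 / 622 = 0.001158.
Q = Σ(K_i·b_i) · W · i = 1025 × 1680 × 0.001158 = 1993 m³/day.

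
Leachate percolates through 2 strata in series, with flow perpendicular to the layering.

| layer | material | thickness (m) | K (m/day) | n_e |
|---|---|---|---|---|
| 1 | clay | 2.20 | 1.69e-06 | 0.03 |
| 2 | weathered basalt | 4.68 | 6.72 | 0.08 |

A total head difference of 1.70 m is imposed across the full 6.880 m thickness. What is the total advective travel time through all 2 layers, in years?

With flow normal to the layers, continuity requires the same specific discharge q through every layer.
Σ(b_i/K_i) = 2.20/1.69e-06 + 4.68/6.72 = 1.302e+06 d.
q = Δh / Σ(b_i/K_i) = 1.70 / 1.302e+06 = 1.306e-06 m/day.
In each layer the seepage velocity is v_i = q/n_i, so the layer transit time is t_i = b_i·n_i / q:
  layer 1 (clay): t_1 = 2.20 × 0.03 / 1.306e-06 = 50540 d
  layer 2 (weathered basalt): t_2 = 4.68 × 0.08 / 1.306e-06 = 2.867e+05 d
Total t = Σ t_i = 3.372e+05 days = 923.3 years.

923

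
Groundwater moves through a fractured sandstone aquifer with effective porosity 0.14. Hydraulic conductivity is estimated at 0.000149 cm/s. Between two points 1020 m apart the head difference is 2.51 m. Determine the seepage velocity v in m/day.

Convert K: 0.000149 cm/s × 864 = 0.1287 m/day.
Hydraulic gradient i = Δh / L = 2.51 / 1020 = 0.002461.
Darcy flux q = K · i = 0.1287 × 0.002461 = 0.0003168 m/day.
Seepage velocity v = q / n_e = 0.0003168 / 0.14 = 0.002263 m/day.

0.00226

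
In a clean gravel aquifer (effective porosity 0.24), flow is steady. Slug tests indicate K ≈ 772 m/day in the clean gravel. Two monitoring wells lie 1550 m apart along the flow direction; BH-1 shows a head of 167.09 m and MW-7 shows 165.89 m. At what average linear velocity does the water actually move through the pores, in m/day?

Hydraulic gradient i = (167.09 − 165.89) / 1550 = 1.2 / 1550 = 0.0007742.
Darcy flux q = K · i = 772.0 × 0.0007742 = 0.5977 m/day.
Seepage velocity v = q / n_e = 0.5977 / 0.24 = 2.490 m/day.

2.49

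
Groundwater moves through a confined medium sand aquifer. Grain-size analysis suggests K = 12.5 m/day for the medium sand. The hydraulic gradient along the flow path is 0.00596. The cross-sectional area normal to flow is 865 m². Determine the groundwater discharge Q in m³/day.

64.4

Hydraulic gradient i = 0.00596.
Darcy's law: Q = K · A · i = 12.50 × 865.0 × 0.005960 = 64.44 m³/day.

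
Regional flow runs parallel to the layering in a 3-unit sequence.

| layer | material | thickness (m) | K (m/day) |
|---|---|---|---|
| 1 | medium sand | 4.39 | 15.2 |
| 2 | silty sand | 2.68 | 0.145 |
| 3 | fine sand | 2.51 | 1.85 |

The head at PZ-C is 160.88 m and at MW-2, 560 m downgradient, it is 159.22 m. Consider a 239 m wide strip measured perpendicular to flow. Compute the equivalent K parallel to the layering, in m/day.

7.49

Flow is parallel to layering, so each bed carries its own Darcy discharge and the transmissivities add.
Σ(K_i·b_i) = 15.2×4.39 + 0.145×2.68 + 1.85×2.51 = 71.76 m²/day.
Total thickness b = 9.580 m, so K_eq = Σ(K_i·b_i)/b = 7.491 m/day.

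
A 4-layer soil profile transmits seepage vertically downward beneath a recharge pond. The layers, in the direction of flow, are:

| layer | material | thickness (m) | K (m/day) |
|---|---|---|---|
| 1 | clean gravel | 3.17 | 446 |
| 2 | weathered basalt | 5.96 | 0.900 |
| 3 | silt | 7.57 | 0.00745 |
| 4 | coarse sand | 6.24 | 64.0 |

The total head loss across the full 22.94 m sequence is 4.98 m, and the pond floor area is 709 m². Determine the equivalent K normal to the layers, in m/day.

Flow is perpendicular to layering, so the layers act in series and the equivalent K is the thickness-weighted harmonic mean.
Total thickness L = 3.17 + 5.96 + 7.57 + 6.24 = 22.94 m.
Σ(b_i/K_i) = 3.17/446 + 5.96/0.900 + 7.57/0.00745 + 6.24/64.0 = 1023 d.
K_eq = L / Σ(b_i/K_i) = 22.94 / 1023 = 0.02243 m/day.

0.0224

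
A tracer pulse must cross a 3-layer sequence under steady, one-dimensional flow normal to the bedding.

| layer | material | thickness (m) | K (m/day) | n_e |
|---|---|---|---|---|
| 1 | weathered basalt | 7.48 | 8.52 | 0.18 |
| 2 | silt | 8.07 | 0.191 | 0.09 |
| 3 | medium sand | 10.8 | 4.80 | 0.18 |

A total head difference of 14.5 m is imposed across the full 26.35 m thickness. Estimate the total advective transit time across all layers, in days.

With flow normal to the layers, continuity requires the same specific discharge q through every layer.
Σ(b_i/K_i) = 7.48/8.52 + 8.07/0.191 + 10.8/4.80 = 45.38 d.
q = Δh / Σ(b_i/K_i) = 14.5 / 45.38 = 0.3195 m/day.
In each layer the seepage velocity is v_i = q/n_i, so the layer transit time is t_i = b_i·n_i / q:
  layer 1 (weathered basalt): t_1 = 7.48 × 0.18 / 0.3195 = 4.214 d
  layer 2 (silt): t_2 = 8.07 × 0.09 / 0.3195 = 2.273 d
  layer 3 (medium sand): t_3 = 10.8 × 0.18 / 0.3195 = 6.084 d
Total t = Σ t_i = 12.57 days.

12.6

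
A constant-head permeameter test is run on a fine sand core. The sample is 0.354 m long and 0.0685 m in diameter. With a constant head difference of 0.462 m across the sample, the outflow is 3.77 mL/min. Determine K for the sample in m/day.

Cross-sectional area A = π·(d/2)² = π × (0.0685/2)² = 0.003685 m².
Convert discharge: 3.77 mL/min = 6.283e-08 m³/s.
Darcy's law rearranged: K = Q·L / (A·Δh) = 6.283e-08 × 0.354 / (0.003685 × 0.462) = 1.306e-05 m/s = 1.129 m/day.

1.13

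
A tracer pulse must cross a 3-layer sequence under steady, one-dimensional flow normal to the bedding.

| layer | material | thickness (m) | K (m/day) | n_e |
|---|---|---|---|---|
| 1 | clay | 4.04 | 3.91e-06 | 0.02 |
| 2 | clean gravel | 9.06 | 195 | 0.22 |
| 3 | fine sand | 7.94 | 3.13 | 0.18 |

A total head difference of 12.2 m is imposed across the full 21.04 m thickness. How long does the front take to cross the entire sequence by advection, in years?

With flow normal to the layers, continuity requires the same specific discharge q through every layer.
Σ(b_i/K_i) = 4.04/3.91e-06 + 9.06/195 + 7.94/3.13 = 1.033e+06 d.
q = Δh / Σ(b_i/K_i) = 12.2 / 1.033e+06 = 1.181e-05 m/day.
In each layer the seepage velocity is v_i = q/n_i, so the layer transit time is t_i = b_i·n_i / q:
  layer 1 (clay): t_1 = 4.04 × 0.02 / 1.181e-05 = 6843 d
  layer 2 (clean gravel): t_2 = 9.06 × 0.22 / 1.181e-05 = 1.688e+05 d
  layer 3 (fine sand): t_3 = 7.94 × 0.18 / 1.181e-05 = 1.210e+05 d
Total t = Σ t_i = 2.967e+05 days = 812.3 years.

812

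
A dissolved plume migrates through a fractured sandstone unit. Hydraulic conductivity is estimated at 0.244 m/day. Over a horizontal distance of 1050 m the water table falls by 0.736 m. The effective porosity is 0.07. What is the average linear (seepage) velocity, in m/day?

Hydraulic gradient i = Δh / L = 0.736 / 1050 = 0.0007010.
Darcy flux q = K · i = 0.2440 × 0.0007010 = 0.0001710 m/day.
Seepage velocity v = q / n_e = 0.0001710 / 0.07 = 0.002443 m/day.

0.00244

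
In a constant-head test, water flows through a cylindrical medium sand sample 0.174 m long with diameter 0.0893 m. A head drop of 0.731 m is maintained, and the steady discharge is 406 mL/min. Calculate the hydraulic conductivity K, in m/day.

22.2

Cross-sectional area A = π·(d/2)² = π × (0.0893/2)² = 0.006263 m².
Convert discharge: 406 mL/min = 6.767e-06 m³/s.
Darcy's law rearranged: K = Q·L / (A·Δh) = 6.767e-06 × 0.174 / (0.006263 × 0.731) = 0.0002572 m/s = 22.22 m/day.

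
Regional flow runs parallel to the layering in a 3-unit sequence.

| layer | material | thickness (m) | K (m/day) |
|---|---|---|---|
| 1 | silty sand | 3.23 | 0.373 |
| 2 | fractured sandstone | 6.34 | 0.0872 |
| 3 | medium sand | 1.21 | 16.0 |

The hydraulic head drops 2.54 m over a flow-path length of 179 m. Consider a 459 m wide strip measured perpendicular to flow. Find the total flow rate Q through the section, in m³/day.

138

Flow is parallel to layering, so each bed carries its own Darcy discharge and the transmissivities add.
Σ(K_i·b_i) = 0.373×3.23 + 0.0872×6.34 + 16.0×1.21 = 21.12 m²/day.
Hydraulic gradient i = Δh / L = 2.54 / 179 = 0.01419.
Q = Σ(K_i·b_i) · W · i = 21.12 × 459 × 0.01419 = 137.5 m³/day.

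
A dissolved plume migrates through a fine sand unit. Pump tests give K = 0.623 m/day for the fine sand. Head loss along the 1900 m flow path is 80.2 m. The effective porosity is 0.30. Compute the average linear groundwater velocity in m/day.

Hydraulic gradient i = Δh / L = 80.2 / 1900 = 0.04221.
Darcy flux q = K · i = 0.6230 × 0.04221 = 0.02630 m/day.
Seepage velocity v = q / n_e = 0.02630 / 0.30 = 0.08766 m/day.

0.0877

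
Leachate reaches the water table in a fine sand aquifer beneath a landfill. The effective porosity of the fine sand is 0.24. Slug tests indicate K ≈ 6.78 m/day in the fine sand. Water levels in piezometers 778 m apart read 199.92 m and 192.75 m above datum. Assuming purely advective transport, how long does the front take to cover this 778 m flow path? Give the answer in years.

Hydraulic gradient i = (199.92 − 192.75) / 778 = 7.17 / 778 = 0.009216.
Darcy flux q = K · i = 6.780 × 0.009216 = 0.06248 m/day.
Seepage velocity v = q / n_e = 0.06248 / 0.24 = 0.2604 m/day.
Travel time t = L / v = 778 / 0.2604 = 2988 days = 8.181 years.

8.18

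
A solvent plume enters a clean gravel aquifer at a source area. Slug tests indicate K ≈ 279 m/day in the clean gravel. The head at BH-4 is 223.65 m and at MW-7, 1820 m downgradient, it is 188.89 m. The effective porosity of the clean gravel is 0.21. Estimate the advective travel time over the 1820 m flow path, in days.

71.7

Hydraulic gradient i = (223.65 − 188.89) / 1820 = 34.76 / 1820 = 0.01910.
Darcy flux q = K · i = 279.0 × 0.01910 = 5.329 m/day.
Seepage velocity v = q / n_e = 5.329 / 0.21 = 25.37 m/day.
Travel time t = L / v = 1820 / 25.37 = 71.73 days.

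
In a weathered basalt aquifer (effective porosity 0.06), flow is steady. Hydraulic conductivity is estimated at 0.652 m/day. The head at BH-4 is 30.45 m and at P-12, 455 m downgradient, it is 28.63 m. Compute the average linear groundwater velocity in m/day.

Hydraulic gradient i = (30.45 − 28.63) / 455 = 1.82 / 455 = 0.004000.
Darcy flux q = K · i = 0.6520 × 0.004000 = 0.002608 m/day.
Seepage velocity v = q / n_e = 0.002608 / 0.06 = 0.04347 m/day.

0.0435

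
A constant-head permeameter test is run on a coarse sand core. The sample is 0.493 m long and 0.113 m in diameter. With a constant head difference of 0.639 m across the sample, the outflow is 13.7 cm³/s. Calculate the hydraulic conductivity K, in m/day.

91.1

Cross-sectional area A = π·(d/2)² = π × (0.113/2)² = 0.01003 m².
Convert discharge: 13.7 cm³/s = 1.370e-05 m³/s.
Darcy's law rearranged: K = Q·L / (A·Δh) = 1.370e-05 × 0.493 / (0.01003 × 0.639) = 0.001054 m/s = 91.06 m/day.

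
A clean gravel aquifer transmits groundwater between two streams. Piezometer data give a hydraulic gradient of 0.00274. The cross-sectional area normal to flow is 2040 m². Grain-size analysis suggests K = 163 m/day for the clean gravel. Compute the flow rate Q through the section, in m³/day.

Hydraulic gradient i = 0.00274.
Darcy's law: Q = K · A · i = 163.0 × 2040 × 0.002740 = 911.1 m³/day.

911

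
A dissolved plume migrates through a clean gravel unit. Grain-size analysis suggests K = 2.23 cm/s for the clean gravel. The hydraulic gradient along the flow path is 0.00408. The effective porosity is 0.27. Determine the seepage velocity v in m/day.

29.1

Convert K: 2.23 cm/s × 864 = 1927 m/day.
Hydraulic gradient i = 0.00408.
Darcy flux q = K · i = 1927 × 0.004080 = 7.861 m/day.
Seepage velocity v = q / n_e = 7.861 / 0.27 = 29.11 m/day.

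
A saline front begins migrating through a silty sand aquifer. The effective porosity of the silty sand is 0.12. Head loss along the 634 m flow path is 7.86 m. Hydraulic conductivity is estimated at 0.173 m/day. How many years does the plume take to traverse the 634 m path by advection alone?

Hydraulic gradient i = Δh / L = 7.86 / 634 = 0.01240.
Darcy flux q = K · i = 0.1730 × 0.01240 = 0.002145 m/day.
Seepage velocity v = q / n_e = 0.002145 / 0.12 = 0.01787 m/day.
Travel time t = L / v = 634 / 0.01787 = 35472 days = 97.12 years.

97.1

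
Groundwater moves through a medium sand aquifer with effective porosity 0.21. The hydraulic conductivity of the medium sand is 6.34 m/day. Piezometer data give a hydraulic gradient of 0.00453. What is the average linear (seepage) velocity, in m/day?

0.137

Hydraulic gradient i = 0.00453.
Darcy flux q = K · i = 6.340 × 0.004530 = 0.02872 m/day.
Seepage velocity v = q / n_e = 0.02872 / 0.21 = 0.1368 m/day.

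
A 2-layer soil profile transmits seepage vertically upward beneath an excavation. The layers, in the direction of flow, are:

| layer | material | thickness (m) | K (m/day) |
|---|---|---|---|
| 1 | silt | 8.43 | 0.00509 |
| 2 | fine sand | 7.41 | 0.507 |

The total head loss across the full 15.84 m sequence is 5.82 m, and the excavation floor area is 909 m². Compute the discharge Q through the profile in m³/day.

3.17

Flow is perpendicular to layering, so the layers act in series and the equivalent K is the thickness-weighted harmonic mean.
Total thickness L = 8.43 + 7.41 = 15.84 m.
Σ(b_i/K_i) = 8.43/0.00509 + 7.41/0.507 = 1671 d.
K_eq = L / Σ(b_i/K_i) = 15.84 / 1671 = 0.009480 m/day.
Q = K_eq · A · (Δh/L) = 0.009480 × 909 × (5.82/15.84) = 3.166 m³/day.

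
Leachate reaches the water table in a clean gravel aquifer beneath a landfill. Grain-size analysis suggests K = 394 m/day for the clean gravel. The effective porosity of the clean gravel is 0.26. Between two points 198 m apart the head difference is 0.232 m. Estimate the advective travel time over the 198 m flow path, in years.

Hydraulic gradient i = Δh / L = 0.232 / 198 = 0.001172.
Darcy flux q = K · i = 394.0 × 0.001172 = 0.4617 m/day.
Seepage velocity v = q / n_e = 0.4617 / 0.26 = 1.776 m/day.
Travel time t = L / v = 198 / 1.776 = 111.5 days = 0.3053 years.

0.305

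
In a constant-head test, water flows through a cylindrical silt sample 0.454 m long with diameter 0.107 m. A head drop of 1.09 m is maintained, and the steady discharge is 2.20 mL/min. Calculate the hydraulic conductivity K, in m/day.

Cross-sectional area A = π·(d/2)² = π × (0.107/2)² = 0.008992 m².
Convert discharge: 2.20 mL/min = 3.667e-08 m³/s.
Darcy's law rearranged: K = Q·L / (A·Δh) = 3.667e-08 × 0.454 / (0.008992 × 1.09) = 1.698e-06 m/s = 0.1467 m/day.

0.147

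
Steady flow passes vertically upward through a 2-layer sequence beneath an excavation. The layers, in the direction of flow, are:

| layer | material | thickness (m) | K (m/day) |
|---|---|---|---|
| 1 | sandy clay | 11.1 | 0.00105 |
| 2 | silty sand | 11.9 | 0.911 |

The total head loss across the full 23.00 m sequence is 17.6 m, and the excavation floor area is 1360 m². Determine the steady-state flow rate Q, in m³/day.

2.26

Flow is perpendicular to layering, so the layers act in series and the equivalent K is the thickness-weighted harmonic mean.
Total thickness L = 11.1 + 11.9 = 23.00 m.
Σ(b_i/K_i) = 11.1/0.00105 + 11.9/0.911 = 10584 d.
K_eq = L / Σ(b_i/K_i) = 23.00 / 10584 = 0.002173 m/day.
Q = K_eq · A · (Δh/L) = 0.002173 × 1360 × (17.6/23.00) = 2.261 m³/day.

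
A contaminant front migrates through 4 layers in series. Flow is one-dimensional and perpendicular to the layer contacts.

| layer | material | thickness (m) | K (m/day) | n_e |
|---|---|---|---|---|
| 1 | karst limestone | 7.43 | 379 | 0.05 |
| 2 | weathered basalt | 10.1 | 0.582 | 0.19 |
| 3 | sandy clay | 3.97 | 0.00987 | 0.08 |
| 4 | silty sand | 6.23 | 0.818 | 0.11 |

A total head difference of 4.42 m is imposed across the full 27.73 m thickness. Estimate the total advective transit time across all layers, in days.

With flow normal to the layers, continuity requires the same specific discharge q through every layer.
Σ(b_i/K_i) = 7.43/379 + 10.1/0.582 + 3.97/0.00987 + 6.23/0.818 = 427.2 d.
q = Δh / Σ(b_i/K_i) = 4.42 / 427.2 = 0.01035 m/day.
In each layer the seepage velocity is v_i = q/n_i, so the layer transit time is t_i = b_i·n_i / q:
  layer 1 (karst limestone): t_1 = 7.43 × 0.05 / 0.01035 = 35.91 d
  layer 2 (weathered basalt): t_2 = 10.1 × 0.19 / 0.01035 = 185.5 d
  layer 3 (sandy clay): t_3 = 3.97 × 0.08 / 0.01035 = 30.70 d
  layer 4 (silty sand): t_4 = 6.23 × 0.11 / 0.01035 = 66.24 d
Total t = Σ t_i = 318.3 days.

318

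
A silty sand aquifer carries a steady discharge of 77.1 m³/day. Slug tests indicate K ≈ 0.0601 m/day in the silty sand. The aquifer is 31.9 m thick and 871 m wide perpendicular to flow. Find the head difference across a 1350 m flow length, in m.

62.3

Cross-sectional area A = 871 × 31.9 = 27785 m².
From Q = K·A·i, i = Q / (K·A) = 77.1 / (0.06010 × 27785) = 0.04617.
Head loss Δh = i · L = 0.04617 × 1350 = 62.33 m.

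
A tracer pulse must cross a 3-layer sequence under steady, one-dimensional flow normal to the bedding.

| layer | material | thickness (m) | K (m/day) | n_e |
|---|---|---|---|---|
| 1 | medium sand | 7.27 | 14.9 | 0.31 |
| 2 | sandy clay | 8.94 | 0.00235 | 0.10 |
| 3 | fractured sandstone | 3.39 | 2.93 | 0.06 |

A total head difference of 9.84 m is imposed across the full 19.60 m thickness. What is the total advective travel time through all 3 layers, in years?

3.55

With flow normal to the layers, continuity requires the same specific discharge q through every layer.
Σ(b_i/K_i) = 7.27/14.9 + 8.94/0.00235 + 3.39/2.93 = 3806 d.
q = Δh / Σ(b_i/K_i) = 9.84 / 3806 = 0.002585 m/day.
In each layer the seepage velocity is v_i = q/n_i, so the layer transit time is t_i = b_i·n_i / q:
  layer 1 (medium sand): t_1 = 7.27 × 0.31 / 0.002585 = 871.7 d
  layer 2 (sandy clay): t_2 = 8.94 × 0.10 / 0.002585 = 345.8 d
  layer 3 (fractured sandstone): t_3 = 3.39 × 0.06 / 0.002585 = 78.67 d
Total t = Σ t_i = 1296 days = 3.549 years.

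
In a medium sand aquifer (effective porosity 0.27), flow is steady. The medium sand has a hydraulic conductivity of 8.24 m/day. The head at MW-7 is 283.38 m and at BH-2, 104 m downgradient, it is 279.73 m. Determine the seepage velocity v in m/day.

Hydraulic gradient i = (283.38 − 279.73) / 104 = 3.65 / 104 = 0.03510.
Darcy flux q = K · i = 8.240 × 0.03510 = 0.2892 m/day.
Seepage velocity v = q / n_e = 0.2892 / 0.27 = 1.071 m/day.

1.07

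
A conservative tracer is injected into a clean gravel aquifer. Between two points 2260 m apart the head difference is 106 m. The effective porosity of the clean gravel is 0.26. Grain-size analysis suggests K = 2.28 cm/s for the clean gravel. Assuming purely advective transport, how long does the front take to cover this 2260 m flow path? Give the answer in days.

Convert K: 2.28 cm/s × 864 = 1970 m/day.
Hydraulic gradient i = Δh / L = 106 / 2260 = 0.04690.
Darcy flux q = K · i = 1970 × 0.04690 = 92.39 m/day.
Seepage velocity v = q / n_e = 92.39 / 0.26 = 355.4 m/day.
Travel time t = L / v = 2260 / 355.4 = 6.360 days.

6.36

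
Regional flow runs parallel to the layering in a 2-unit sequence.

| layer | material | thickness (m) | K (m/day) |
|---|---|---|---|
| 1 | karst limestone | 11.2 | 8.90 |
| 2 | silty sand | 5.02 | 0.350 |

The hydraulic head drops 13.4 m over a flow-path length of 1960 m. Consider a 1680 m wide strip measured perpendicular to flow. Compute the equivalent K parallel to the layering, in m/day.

Flow is parallel to layering, so each bed carries its own Darcy discharge and the transmissivities add.
Σ(K_i·b_i) = 8.90×11.2 + 0.350×5.02 = 101.4 m²/day.
Total thickness b = 16.22 m, so K_eq = Σ(K_i·b_i)/b = 6.254 m/day.

6.25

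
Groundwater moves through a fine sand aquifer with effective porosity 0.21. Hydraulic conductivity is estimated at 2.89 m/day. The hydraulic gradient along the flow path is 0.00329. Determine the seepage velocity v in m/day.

Hydraulic gradient i = 0.00329.
Darcy flux q = K · i = 2.890 × 0.003290 = 0.009508 m/day.
Seepage velocity v = q / n_e = 0.009508 / 0.21 = 0.04528 m/day.

0.0453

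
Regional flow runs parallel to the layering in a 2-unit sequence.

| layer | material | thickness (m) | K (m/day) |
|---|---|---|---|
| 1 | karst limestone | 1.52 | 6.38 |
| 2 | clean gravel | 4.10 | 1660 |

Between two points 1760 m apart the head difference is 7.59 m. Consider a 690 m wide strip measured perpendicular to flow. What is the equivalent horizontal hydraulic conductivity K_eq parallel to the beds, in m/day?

Flow is parallel to layering, so each bed carries its own Darcy discharge and the transmissivities add.
Σ(K_i·b_i) = 6.38×1.52 + 1660×4.10 = 6816 m²/day.
Total thickness b = 5.620 m, so K_eq = Σ(K_i·b_i)/b = 1213 m/day.

1210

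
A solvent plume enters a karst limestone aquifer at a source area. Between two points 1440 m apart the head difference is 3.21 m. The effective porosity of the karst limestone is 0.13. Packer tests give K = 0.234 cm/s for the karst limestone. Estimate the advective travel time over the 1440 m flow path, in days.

415

Convert K: 0.234 cm/s × 864 = 202.2 m/day.
Hydraulic gradient i = Δh / L = 3.21 / 1440 = 0.002229.
Darcy flux q = K · i = 202.2 × 0.002229 = 0.4507 m/day.
Seepage velocity v = q / n_e = 0.4507 / 0.13 = 3.467 m/day.
Travel time t = L / v = 1440 / 3.467 = 415.4 days.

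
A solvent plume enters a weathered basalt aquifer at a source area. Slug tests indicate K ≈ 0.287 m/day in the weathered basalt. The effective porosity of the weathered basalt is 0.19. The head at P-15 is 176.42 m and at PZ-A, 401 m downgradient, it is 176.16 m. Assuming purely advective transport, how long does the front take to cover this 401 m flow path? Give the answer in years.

1120

Hydraulic gradient i = (176.42 − 176.16) / 401 = 0.26 / 401 = 0.0006484.
Darcy flux q = K · i = 0.2870 × 0.0006484 = 0.0001861 m/day.
Seepage velocity v = q / n_e = 0.0001861 / 0.19 = 0.0009794 m/day.
Travel time t = L / v = 401 / 0.0009794 = 4.094e+05 days = 1121 years.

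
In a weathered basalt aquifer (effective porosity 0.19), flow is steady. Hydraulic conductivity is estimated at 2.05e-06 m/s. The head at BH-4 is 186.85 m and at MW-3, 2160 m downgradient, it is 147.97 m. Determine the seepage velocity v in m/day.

Convert K: 2.05e-06 m/s × 86400 = 0.1771 m/day.
Hydraulic gradient i = (186.85 − 147.97) / 2160 = 38.88 / 2160 = 0.01800.
Darcy flux q = K · i = 0.1771 × 0.01800 = 0.003188 m/day.
Seepage velocity v = q / n_e = 0.003188 / 0.19 = 0.01678 m/day.

0.0168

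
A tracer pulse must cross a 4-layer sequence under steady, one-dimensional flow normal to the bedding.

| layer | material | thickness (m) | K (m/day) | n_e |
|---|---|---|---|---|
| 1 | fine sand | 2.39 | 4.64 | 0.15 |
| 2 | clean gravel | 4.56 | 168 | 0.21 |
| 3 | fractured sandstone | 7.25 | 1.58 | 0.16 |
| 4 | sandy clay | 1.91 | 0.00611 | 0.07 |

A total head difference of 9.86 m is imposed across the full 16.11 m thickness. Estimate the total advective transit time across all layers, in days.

84.1

With flow normal to the layers, continuity requires the same specific discharge q through every layer.
Σ(b_i/K_i) = 2.39/4.64 + 4.56/168 + 7.25/1.58 + 1.91/0.00611 = 317.7 d.
q = Δh / Σ(b_i/K_i) = 9.86 / 317.7 = 0.03103 m/day.
In each layer the seepage velocity is v_i = q/n_i, so the layer transit time is t_i = b_i·n_i / q:
  layer 1 (fine sand): t_1 = 2.39 × 0.15 / 0.03103 = 11.55 d
  layer 2 (clean gravel): t_2 = 4.56 × 0.21 / 0.03103 = 30.86 d
  layer 3 (fractured sandstone): t_3 = 7.25 × 0.16 / 0.03103 = 37.38 d
  layer 4 (sandy clay): t_4 = 1.91 × 0.07 / 0.03103 = 4.308 d
Total t = Σ t_i = 84.10 days.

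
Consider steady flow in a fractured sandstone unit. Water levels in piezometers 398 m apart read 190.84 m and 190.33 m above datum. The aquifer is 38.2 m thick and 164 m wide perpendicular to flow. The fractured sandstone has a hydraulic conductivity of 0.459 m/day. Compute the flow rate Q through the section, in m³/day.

Cross-sectional area A = 164 × 38.2 = 6265 m².
Hydraulic gradient i = (190.84 − 190.33) / 398 = 0.51 / 398 = 0.001281.
Darcy's law: Q = K · A · i = 0.4590 × 6265 × 0.001281 = 3.685 m³/day.

3.68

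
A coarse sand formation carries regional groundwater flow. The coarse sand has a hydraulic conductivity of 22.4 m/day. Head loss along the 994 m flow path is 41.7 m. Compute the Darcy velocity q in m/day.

Hydraulic gradient i = Δh / L = 41.7 / 994 = 0.04195.
Specific discharge q = K · i = 22.40 × 0.04195 = 0.9397 m/day.

0.940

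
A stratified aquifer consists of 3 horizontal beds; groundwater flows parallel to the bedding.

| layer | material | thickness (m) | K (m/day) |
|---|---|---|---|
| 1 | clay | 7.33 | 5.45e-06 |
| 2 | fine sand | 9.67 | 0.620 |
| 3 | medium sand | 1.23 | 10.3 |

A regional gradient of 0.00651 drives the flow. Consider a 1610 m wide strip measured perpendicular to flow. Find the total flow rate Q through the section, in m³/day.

Flow is parallel to layering, so each bed carries its own Darcy discharge and the transmissivities add.
Σ(K_i·b_i) = 5.45e-06×7.33 + 0.620×9.67 + 10.3×1.23 = 18.66 m²/day.
Hydraulic gradient i = 0.00651.
Q = Σ(K_i·b_i) · W · i = 18.66 × 1610 × 0.006510 = 195.6 m³/day.

196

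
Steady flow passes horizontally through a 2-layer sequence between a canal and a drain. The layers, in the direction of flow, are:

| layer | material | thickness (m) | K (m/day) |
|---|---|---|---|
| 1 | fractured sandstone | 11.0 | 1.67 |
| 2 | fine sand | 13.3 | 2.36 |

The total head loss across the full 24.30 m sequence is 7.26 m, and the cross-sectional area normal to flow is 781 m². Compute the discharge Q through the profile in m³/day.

464

Flow is perpendicular to layering, so the layers act in series and the equivalent K is the thickness-weighted harmonic mean.
Total thickness L = 11.0 + 13.3 = 24.30 m.
Σ(b_i/K_i) = 11.0/1.67 + 13.3/2.36 = 12.22 d.
K_eq = L / Σ(b_i/K_i) = 24.30 / 12.22 = 1.988 m/day.
Q = K_eq · A · (Δh/L) = 1.988 × 781 × (7.26/24.30) = 463.9 m³/day.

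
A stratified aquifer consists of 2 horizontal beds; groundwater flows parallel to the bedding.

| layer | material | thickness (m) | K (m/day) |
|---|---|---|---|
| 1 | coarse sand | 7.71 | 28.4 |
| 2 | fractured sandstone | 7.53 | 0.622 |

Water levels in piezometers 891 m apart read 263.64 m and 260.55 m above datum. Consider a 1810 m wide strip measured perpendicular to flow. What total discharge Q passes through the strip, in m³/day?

Flow is parallel to layering, so each bed carries its own Darcy discharge and the transmissivities add.
Σ(K_i·b_i) = 28.4×7.71 + 0.622×7.53 = 223.6 m²/day.
Hydraulic gradient i = (263.64 − 260.55) / 891 = 3.09 / 891 = 0.003468.
Q = Σ(K_i·b_i) · W · i = 223.6 × 1810 × 0.003468 = 1404 m³/day.

1400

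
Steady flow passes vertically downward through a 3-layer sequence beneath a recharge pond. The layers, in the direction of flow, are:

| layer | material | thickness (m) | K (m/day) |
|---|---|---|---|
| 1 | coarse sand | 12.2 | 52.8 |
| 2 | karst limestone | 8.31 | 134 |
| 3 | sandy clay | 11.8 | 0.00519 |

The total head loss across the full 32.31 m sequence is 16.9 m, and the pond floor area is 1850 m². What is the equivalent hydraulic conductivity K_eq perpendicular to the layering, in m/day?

Flow is perpendicular to layering, so the layers act in series and the equivalent K is the thickness-weighted harmonic mean.
Total thickness L = 12.2 + 8.31 + 11.8 = 32.31 m.
Σ(b_i/K_i) = 12.2/52.8 + 8.31/134 + 11.8/0.00519 = 2274 d.
K_eq = L / Σ(b_i/K_i) = 32.31 / 2274 = 0.01421 m/day.

0.0142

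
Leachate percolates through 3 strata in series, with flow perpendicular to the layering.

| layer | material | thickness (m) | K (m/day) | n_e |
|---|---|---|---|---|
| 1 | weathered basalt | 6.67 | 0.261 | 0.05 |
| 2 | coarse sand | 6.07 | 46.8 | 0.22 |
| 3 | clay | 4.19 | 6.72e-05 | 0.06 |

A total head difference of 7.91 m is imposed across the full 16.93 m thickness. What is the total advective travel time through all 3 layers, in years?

41.5

With flow normal to the layers, continuity requires the same specific discharge q through every layer.
Σ(b_i/K_i) = 6.67/0.261 + 6.07/46.8 + 4.19/6.72e-05 = 62377 d.
q = Δh / Σ(b_i/K_i) = 7.91 / 62377 = 0.0001268 m/day.
In each layer the seepage velocity is v_i = q/n_i, so the layer transit time is t_i = b_i·n_i / q:
  layer 1 (weathered basalt): t_1 = 6.67 × 0.05 / 0.0001268 = 2630 d
  layer 2 (coarse sand): t_2 = 6.07 × 0.22 / 0.0001268 = 10531 d
  layer 3 (clay): t_3 = 4.19 × 0.06 / 0.0001268 = 1982 d
Total t = Σ t_i = 15143 days = 41.46 years.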